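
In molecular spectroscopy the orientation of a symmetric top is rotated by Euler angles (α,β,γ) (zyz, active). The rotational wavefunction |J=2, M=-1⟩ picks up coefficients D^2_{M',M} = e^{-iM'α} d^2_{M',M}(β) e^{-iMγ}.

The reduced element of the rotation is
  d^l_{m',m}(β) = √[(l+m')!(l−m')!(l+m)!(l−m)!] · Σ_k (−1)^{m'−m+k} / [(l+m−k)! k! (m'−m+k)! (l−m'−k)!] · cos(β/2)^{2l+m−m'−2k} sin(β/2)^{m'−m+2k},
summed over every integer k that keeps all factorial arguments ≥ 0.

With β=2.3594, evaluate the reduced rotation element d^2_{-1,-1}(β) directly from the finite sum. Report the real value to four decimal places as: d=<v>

d=-0.3515

d^2_{-1,-1}(β=2.3594) via the finite sum:
With c≡cos(β/2)=0.381202 and s≡sin(β/2)=0.924492, N=[1·6·1·6]^{1/2}=6.000000
k∈{0,1} keeps every argument non-negative
  k=0: (−1)^0·6.0000/(6)·0.3812^4·0.9245^0 = +0.021116
  k=1: (−1)^1·6.0000/(2)·0.3812^2·0.9245^2 = -0.372596
d^2_{-1,-1}(2.3594) = +0.021116 -0.372596 = -0.351479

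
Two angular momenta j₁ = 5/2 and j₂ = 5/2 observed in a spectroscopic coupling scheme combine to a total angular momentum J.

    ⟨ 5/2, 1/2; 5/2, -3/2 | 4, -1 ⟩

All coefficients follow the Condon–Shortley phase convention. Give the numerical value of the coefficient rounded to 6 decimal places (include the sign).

+0.597614

j₁+j₂−J=1  J+j₁−j₂=4  J−j₁+j₂=4  j₁+j₂+J+1=10
(j₁±m₁, j₂±m₂, J±M) = (3,2,1,4,3,5)
P² = 10368/35
sum k=0..1:
  [0] +1/24 = 1/24
  [1] −1/144 = -1/144
S = 5/144
C² = P²·S² = 5/14 ; C = +0.597614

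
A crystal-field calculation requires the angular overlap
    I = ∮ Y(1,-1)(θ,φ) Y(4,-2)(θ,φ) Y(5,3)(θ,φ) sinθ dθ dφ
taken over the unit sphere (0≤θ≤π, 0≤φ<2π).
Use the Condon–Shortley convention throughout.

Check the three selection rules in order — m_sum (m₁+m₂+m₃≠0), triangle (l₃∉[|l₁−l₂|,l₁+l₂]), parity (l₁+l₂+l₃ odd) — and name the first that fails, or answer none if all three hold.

none

m₁+m₂+m₃ = -1 − 2 + 3 = 0  ✓
triangle: |1−4|=3 ≤ l₃=5 ≤ 1+4=5  ✓
parity: l₁+l₂+l₃ = 10 is even  ✓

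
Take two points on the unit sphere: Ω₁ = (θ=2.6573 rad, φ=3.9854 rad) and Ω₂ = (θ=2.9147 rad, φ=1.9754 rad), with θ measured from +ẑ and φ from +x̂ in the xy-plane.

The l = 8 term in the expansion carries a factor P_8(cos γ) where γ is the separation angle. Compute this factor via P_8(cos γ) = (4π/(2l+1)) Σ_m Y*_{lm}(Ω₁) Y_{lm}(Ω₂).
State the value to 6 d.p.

-0.108306

Term-by-term m-sum for l=8 (normalisation 4π/17 = 0.739198):
  m=-8: (+0.001016+0.000513i) × (-0.000003+0.000000i) = -0.000000-0.000000i  (running Σ = -0.000000-0.000000i)
  m=-7: (+0.008047-0.003182i) × (-0.000018+0.000056i) = +0.000000+0.000001i  (running Σ = +0.000000+0.000001i)
  m=-6: (+0.014148-0.038704i) × (+0.000488+0.000423i) = +0.000023-0.000013i  (running Σ = +0.000023-0.000012i)
  m=-5: (-0.065227-0.121307i) × (+0.004615-0.002242i) = -0.000573-0.000414i  (running Σ = -0.000550-0.000426i)
  m=-4: (-0.317169-0.075481i) × (-0.001439-0.030201i) = -0.001823+0.009687i  (running Σ = -0.002373+0.009261i)
  m=-3: (-0.419472+0.293283i) × (-0.122256-0.045597i) = +0.064656-0.016729i  (running Σ = +0.062283-0.007467i)
  m=-2: (-0.047518+0.404915i) × (-0.268153+0.281236i) = -0.101135-0.121943i  (running Σ = -0.038851-0.129410i)
  m=-1: (-0.084067-0.094509i) × (+0.266899+0.623259i) = +0.036467-0.077620i  (running Σ = -0.002385-0.207030i)
  m=0: (-0.458663-0.000000i) × (+0.309048+0.000000i) = -0.141749-0.000000i  (running Σ = -0.144133-0.207030i)
  m=1: (+0.084067-0.094509i) × (-0.266899+0.623259i) = +0.036467+0.077620i  (running Σ = -0.107667-0.129410i)
  m=2: (-0.047518-0.404915i) × (-0.268153-0.281236i) = -0.101135+0.121943i  (running Σ = -0.208801-0.007467i)
  m=3: (+0.419472+0.293283i) × (+0.122256-0.045597i) = +0.064656+0.016729i  (running Σ = -0.144145+0.009261i)
  m=4: (-0.317169+0.075481i) × (-0.001439+0.030201i) = -0.001823-0.009687i  (running Σ = -0.145969-0.000426i)
  m=5: (+0.065227-0.121307i) × (-0.004615-0.002242i) = -0.000573+0.000414i  (running Σ = -0.146541-0.000012i)
  m=6: (+0.014148+0.038704i) × (+0.000488-0.000423i) = +0.000023+0.000013i  (running Σ = -0.146518+0.000001i)
  m=7: (-0.008047-0.003182i) × (+0.000018+0.000056i) = +0.000000-0.000001i  (running Σ = -0.146518-0.000000i)
  m=8: (+0.001016-0.000513i) × (-0.000003-0.000000i) = -0.000000+0.000000i  (running Σ = -0.146518-0.000000i)
Total Σ_m = -0.146518-0.000000i. Multiply by 0.739198: -0.108306-0.000000i. P_8(cos γ) = -0.108306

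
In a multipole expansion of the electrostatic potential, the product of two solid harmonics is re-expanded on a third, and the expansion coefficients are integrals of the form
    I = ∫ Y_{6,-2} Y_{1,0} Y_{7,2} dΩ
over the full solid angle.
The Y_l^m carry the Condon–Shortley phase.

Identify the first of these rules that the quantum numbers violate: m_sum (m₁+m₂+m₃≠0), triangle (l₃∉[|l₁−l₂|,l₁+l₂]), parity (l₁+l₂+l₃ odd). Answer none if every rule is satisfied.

Σmᵢ = 0  ✓
l₃∈[|l₁−l₂|,l₁+l₂]=[5,7], have l₃=7  ✓
Σlᵢ = 14 ⇒ even  ✓

none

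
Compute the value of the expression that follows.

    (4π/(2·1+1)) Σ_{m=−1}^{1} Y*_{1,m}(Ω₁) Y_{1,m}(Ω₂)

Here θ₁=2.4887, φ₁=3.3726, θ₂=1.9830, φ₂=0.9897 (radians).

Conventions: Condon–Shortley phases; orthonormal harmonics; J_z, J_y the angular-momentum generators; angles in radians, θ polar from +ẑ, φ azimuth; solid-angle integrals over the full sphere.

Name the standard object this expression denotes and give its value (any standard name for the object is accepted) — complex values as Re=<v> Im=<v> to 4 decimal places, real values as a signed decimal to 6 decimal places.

Legendre polynomial (addition theorem), -0.085715

This sum is the spherical-harmonic addition theorem: it equals the Legendre polynomial P_l(cos γ) of the angle γ between the two directions.
Summing Y*_{l m}(θ₁,φ₁)·Y_{l m}(θ₂,φ₂) over m ∈ [−1, 1]; prefactor 4π/(2·1+1) = 4.188790:
  m=-1: (-0.204308, -0.048054) × (0.173770, -0.264597) = (-0.048218, 0.045709)  (running Σ = (-0.048218, 0.045709))
  m=0: (-0.388112, -0.000000) × (-0.195749, 0.000000) = (0.075972, 0.000000)  (running Σ = (0.027755, 0.045709))
  m=1: (0.204308, -0.048054) × (-0.173770, -0.264597) = (-0.048218, -0.045709)  (running Σ = (-0.020463, 0.000000))
Σ over m = (-0.020463, 0.000000); ×(4π/3) → (-0.085715, 0.000000). Real part: -0.085715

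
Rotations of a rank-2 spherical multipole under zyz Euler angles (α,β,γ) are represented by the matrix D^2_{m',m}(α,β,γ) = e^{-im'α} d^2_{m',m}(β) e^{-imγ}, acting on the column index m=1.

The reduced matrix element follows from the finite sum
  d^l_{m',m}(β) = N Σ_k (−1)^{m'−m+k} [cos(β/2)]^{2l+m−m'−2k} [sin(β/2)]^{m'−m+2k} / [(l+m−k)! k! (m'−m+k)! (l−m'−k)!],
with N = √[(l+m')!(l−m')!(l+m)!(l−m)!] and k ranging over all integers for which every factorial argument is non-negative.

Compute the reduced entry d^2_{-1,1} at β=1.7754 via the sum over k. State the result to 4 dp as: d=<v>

d^2_{-1,1}(β=1.7754) via the finite sum:
Half-angle: c=0.631198, s=0.775622. N=√(1·6·6·1)=6.000000
Admissible k: 2..3 (factorial args all ≥0)
  k=2: (−1)^0·6.0000/(2)·0.6312^2·0.7756^2 = +0.719039
  k=3: (−1)^1·6.0000/(6)·0.6312^0·0.7756^4 = -0.361910
d^2_{-1,1}(1.7754) = +0.719039 -0.361910 = +0.357129

d=0.3571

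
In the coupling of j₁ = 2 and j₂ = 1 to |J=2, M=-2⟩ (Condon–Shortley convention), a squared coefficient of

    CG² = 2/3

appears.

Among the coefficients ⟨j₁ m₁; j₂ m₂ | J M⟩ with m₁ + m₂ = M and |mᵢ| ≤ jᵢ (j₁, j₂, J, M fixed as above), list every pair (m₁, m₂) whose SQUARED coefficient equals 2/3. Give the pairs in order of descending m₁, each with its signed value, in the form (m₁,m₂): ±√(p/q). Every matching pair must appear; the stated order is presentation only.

(-2,0): −√(2/3)

Admissible pairs with m₁+m₂ = M = -2: (-2,0), (-1,-1)
  (m₁,m₂)=(-1,-1): CG² = 1/3, CG = +√(1/3)
  (m₁,m₂)=(-2,0): CG² = 2/3, CG = −√(2/3)   ← matches the target
Pairs with CG² = 2/3: (-2,0): −√(2/3)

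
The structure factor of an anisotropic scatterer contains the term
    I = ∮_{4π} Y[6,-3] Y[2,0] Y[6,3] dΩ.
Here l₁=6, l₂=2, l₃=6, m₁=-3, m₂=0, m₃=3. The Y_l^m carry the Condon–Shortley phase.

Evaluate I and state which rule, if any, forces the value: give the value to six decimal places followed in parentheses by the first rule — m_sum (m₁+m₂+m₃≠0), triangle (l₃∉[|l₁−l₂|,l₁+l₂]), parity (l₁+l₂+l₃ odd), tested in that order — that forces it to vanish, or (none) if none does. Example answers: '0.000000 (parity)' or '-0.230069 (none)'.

m-sum 0 ✓  L=14 even ✓  4≤6≤8 ✓
Π(2lᵢ+1) = 13×5×13 = 845
triangle coeff Δ(6,2,6) = 1/90090
Σ_t [0,2]: t=0:+1/69120 t=1:−1/14400 t=2:+1/69120 = -7/172800
(3j)²=14/715 [(6 2 6; 0 0 0)], sign=-1
Σ_t [0,2]: t=0:+1/1451520 t=1:−1/80640 t=2:+1/120960 = -1/290304
(3j)²=5/2002 [(6 2 6; -3 0 3)], sign=+1
⇒ 4πI² = 5/121
I = (-1)√(5/121/(4π)) = -0.05734392
No selection rule forces the value: the integral is nonzero (none).

-0.057344 (none)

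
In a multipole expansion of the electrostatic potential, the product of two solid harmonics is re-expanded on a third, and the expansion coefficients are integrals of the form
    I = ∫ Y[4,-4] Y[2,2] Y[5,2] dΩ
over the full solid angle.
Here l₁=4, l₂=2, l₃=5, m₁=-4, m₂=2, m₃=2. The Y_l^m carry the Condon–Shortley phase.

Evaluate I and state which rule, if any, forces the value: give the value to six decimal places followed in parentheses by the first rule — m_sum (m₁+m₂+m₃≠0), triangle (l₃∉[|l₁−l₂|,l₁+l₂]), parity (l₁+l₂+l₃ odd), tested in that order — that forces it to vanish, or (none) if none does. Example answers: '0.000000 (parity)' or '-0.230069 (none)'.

0.000000 (parity)

L=11 odd ⇒ parity kills the (l;000) factor ⇒ I = 0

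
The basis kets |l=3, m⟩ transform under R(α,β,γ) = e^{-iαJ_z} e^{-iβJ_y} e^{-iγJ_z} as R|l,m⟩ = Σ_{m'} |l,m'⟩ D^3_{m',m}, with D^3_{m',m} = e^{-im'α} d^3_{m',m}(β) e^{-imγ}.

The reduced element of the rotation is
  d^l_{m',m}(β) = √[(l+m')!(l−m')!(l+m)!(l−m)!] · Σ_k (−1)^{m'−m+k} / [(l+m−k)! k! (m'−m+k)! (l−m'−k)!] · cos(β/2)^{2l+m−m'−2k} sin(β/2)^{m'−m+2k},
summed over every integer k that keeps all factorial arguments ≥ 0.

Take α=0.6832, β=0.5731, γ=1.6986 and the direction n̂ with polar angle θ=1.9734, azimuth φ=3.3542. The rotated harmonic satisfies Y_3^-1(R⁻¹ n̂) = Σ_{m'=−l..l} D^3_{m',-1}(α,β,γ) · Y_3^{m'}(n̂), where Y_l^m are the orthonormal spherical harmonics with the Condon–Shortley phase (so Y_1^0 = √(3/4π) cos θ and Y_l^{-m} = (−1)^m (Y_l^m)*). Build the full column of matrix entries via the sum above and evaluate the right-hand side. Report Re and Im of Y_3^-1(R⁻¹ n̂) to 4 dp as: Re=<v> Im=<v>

Need the full column D^3_{m',-1} for m'=−3..3 at α=0.6832, β=0.5731, γ=1.6986.
cos(β/2)=0.959225, sin(β/2)=0.282645
d^3_{-3,-1}: single k=2 term ⇒ +0.261944;  D = -0.215210-0.149330i
d^3_{-2,-1}: k∈[1..2] ⇒ +0.725843 -0.126041 = +0.599801;  D = -0.598043+0.045895i
d^3_{-1,-1}: k∈[0..2] ⇒ +0.778973 -0.541069 +0.035233 = +0.273137;  D = -0.198018+0.188129i
d^3_{0,-1}: k∈[0..2] ⇒ -0.795121 +0.207107 -0.005994 = -0.594008;  D = +0.075710-0.589163i
d^3_{1,-1}: k∈[0..2] ⇒ +0.405802 -0.046978 +0.000510 = +0.359334;  D = +0.189470+0.305323i
d^3_{2,-1}: k∈[0..1] ⇒ -0.126041 +0.005472 = -0.120570;  D = -0.113978-0.039321i
d^3_{3,-1}: single k=0 term ⇒ +0.022743;  D = +0.021356-0.007820i
Y_3^{m'}(θ=1.9734,φ=3.3542) and Σ D·Y over m':
  (-0.2152-0.1493i)·(-0.2610+0.1935i)  (-0.5980+0.0459i)·(-0.3088+0.1398i)  (-0.1980+0.1881i)·(+0.0675-0.0146i)  (+0.0757-0.5892i)·(+0.3264+0.0000i)  (+0.1895+0.3053i)·(-0.0675-0.0146i)  (-0.1140-0.0393i)·(-0.3088-0.1398i)  (+0.0214-0.0078i)·(+0.2610+0.1935i)
Y_3^-1(R⁻¹ n̂) = +0.305832-0.270382i

Re=0.3058 Im=-0.2704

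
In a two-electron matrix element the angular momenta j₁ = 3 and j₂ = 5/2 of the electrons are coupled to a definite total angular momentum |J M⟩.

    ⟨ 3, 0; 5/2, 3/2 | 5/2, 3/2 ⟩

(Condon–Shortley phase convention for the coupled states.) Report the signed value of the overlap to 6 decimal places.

√[6·3!3!2!/9! · 3!3!4!1!4!1!] = √(864/35)
  +(−1)^2/∏(2,1,1,2,2,0)! = 1/8  (running 1/8)
  +(−1)^3/∏(3,0,0,1,3,1)! = -1/36  (running 7/72)
⟨..|..⟩ = √(864/35)·(7/72) = +0.483046

+√(7/30) = +0.483046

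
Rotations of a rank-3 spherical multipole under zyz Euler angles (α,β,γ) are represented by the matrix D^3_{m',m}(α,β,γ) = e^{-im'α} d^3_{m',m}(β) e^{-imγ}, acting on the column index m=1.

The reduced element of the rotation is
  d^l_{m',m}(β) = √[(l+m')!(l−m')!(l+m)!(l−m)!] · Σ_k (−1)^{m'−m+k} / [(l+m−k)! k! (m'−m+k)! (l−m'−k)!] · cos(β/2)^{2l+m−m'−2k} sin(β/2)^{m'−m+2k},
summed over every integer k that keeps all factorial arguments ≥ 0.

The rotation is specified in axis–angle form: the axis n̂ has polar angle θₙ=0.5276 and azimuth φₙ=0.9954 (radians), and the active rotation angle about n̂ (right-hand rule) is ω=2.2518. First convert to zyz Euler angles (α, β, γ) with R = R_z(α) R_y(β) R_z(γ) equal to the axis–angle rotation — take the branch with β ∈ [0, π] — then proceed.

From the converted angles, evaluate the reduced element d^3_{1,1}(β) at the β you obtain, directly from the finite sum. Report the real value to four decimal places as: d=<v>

Axis–angle → zyz. n̂ = (sinθₙcosφₙ, sinθₙsinφₙ, cosθₙ) = (+0.273967, +0.422392, +0.864018), ω = 2.2518.
R = I cosω + sinω [n̂]ₓ + (1−cosω) n̂n̂ᵀ gives
  R = [-0.507261, -0.482714, +0.713914; +0.859868, -0.338833, +0.381864; +0.057566, +0.807576, +0.586947]
β = atan2(√(R₁₃²+R₂₃²), R₃₃) = 0.943514; α = atan2(R₂₃, R₁₃) mod 2π = 0.491166; γ = atan2(R₃₂, −R₃₁) mod 2π = 1.641959
d^3_{1,1}(β=0.9435) via the finite sum:
With c≡cos(β/2)=0.890771 and s≡sin(β/2)=0.454452, N=[24·2·24·2]^{1/2}=48.000000
k: max(0,(1)−(1))=0 … min(3+(1),3−(1))=2
  k=0: (−1)^0·48.0000/(48)·0.8908^6·0.4545^0 = +0.499571
  k=1: (−1)^1·48.0000/(6)·0.8908^4·0.4545^2 = -1.040233
  k=2: (−1)^2·48.0000/(8)·0.8908^2·0.4545^4 = +0.203065
d^3_{1,1}(0.9435) = +0.499571 -1.040233 +0.203065 = -0.337597

d=-0.3376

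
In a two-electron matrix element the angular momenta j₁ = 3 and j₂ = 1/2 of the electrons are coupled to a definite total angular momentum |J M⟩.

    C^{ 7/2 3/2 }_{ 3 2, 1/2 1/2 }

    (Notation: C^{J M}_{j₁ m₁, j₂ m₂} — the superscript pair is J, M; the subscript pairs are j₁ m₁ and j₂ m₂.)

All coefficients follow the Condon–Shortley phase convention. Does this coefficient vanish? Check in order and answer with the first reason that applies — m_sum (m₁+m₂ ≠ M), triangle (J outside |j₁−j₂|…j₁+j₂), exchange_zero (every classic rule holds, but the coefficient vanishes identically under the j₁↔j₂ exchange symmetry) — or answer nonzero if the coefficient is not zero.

m-sum: m₁+m₂ = 2+1/2 = 5/2, M = 3/2  ✗ ⇒ coefficient is 0

m_sum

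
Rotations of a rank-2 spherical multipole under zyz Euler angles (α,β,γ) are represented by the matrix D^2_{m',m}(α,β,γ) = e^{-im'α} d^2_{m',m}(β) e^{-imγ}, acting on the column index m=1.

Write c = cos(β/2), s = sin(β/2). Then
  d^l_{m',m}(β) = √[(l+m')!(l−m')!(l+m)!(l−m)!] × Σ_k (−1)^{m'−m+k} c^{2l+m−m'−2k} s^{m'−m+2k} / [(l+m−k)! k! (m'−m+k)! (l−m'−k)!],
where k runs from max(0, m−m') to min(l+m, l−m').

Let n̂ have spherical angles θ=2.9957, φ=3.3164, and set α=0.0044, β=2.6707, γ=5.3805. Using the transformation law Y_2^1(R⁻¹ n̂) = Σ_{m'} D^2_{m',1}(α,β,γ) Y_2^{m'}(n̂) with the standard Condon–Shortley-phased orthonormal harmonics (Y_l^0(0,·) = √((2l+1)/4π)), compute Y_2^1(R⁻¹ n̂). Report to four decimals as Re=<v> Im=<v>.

Re=-0.2376 Im=-0.2759

Need the full column D^2_{m',1} for m'=−2..2 at α=0.0044, β=2.6707, γ=5.3805.
cos(β/2)=0.233277, sin(β/2)=0.972410
d^2_{-2,1}: single k=3 term ⇒ +0.428993;  D = +0.262790+0.339083i
d^2_{-1,1}: k∈[2..3] ⇒ +0.154370 -0.894125 = -0.739755;  D = -0.455722-0.582713i
d^2_{0,1}: k∈[1..2] ⇒ +0.030237 -0.525407 = -0.495170;  D = -0.306760-0.388705i
d^2_{1,1}: k∈[0..1] ⇒ +0.002961 -0.154370 = -0.151409;  D = -0.094321-0.118441i
d^2_{2,1}: single k=0 term ⇒ -0.024689;  D = -0.015465-0.019245i
Y_2^{m'}(θ=2.9957,φ=3.3164) and Σ D·Y over m':
  (+0.2628+0.3391i)·(+0.0077-0.0028i)  (-0.4557-0.5827i)·(+0.1094-0.0193i)  (-0.3068-0.3887i)·(+0.6108+0.0000i)  (-0.0943-0.1184i)·(-0.1094-0.0193i)  (-0.0155-0.0192i)·(+0.0077+0.0028i)
Y_2^1(R⁻¹ n̂) = -0.237562-0.275913i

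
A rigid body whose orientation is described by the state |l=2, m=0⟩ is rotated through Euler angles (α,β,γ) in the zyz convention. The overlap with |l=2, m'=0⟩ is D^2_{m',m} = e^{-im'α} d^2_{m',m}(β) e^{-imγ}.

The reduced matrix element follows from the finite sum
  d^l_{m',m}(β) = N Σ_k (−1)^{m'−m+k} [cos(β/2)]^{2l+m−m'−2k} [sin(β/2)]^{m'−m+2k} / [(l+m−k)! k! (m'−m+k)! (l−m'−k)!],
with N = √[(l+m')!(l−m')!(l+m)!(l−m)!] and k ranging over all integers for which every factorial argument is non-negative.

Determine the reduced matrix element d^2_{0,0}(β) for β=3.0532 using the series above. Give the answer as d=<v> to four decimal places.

d^2_{0,0}(β=3.0532) via the finite sum:
c=cos(3.053200/2)=0.044182, s=sin(3.053200/2)=0.999024; N=√[2·2·2·2]=4.000000
The bounds max(0,m−m')=0 and min(l+m,l−m')=2 give 3 terms
  k=0: (−1)^0·4.0000/(4)·0.0442^4·0.9990^0 = +0.000004
  k=1: (−1)^1·4.0000/(1)·0.0442^2·0.9990^2 = -0.007793
  k=2: (−1)^2·4.0000/(4)·0.0442^0·0.9990^4 = +0.996100
d^2_{0,0}(3.0532) = +0.000004 -0.007793 +0.996100 = +0.988311

d=0.9883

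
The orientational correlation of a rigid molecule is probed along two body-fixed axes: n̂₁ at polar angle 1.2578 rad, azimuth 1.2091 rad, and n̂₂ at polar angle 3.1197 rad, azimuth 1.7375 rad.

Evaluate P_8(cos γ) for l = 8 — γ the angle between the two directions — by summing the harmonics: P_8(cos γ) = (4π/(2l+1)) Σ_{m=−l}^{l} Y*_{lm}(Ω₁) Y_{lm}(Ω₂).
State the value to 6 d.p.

Term-by-term m-sum for l=8 (normalisation 4π/17 = 0.739198):
  [-8]  conj(Y_{8,-8})(Ω₁) = -0.335454-0.084949i ; Y_{8,-8}(Ω₂) = +0.000000-0.000000i ; Δ = -0.000000+0.000000i
  [-7]  conj(Y_{8,-7})(Ω₁) = -0.256521+0.367246i ; Y_{8,-7}(Ω₂) = -0.000000-0.000000i ; Δ = +0.000000-0.000000i
  [-6]  conj(Y_{8,-6})(Ω₁) = +0.066485+0.097309i ; Y_{8,-6}(Ω₂) = -0.000000+0.000000i ; Δ = -0.000000+0.000000i
  [-5]  conj(Y_{8,-5})(Ω₁) = -0.299317+0.072514i ; Y_{8,-5}(Ω₂) = +0.000000+0.000000i ; Δ = -0.000000-0.000000i
  [-4]  conj(Y_{8,-4})(Ω₁) = -0.030198+0.242261i ; Y_{8,-4}(Ω₂) = +0.000002-0.000002i ; Δ = +0.000000+0.000001i
  [-3]  conj(Y_{8,-3})(Ω₁) = -0.181386-0.095751i ; Y_{8,-3}(Ω₂) = -0.000070-0.000128i ; Δ = +0.000000+0.000030i
  [-2]  conj(Y_{8,-2})(Ω₁) = -0.211227+0.186532i ; Y_{8,-2}(Ω₂) = -0.004662+0.001614i ; Δ = +0.000683-0.001211i
  [-1]  conj(Y_{8,-1})(Ω₁) = -0.055046-0.145494i ; Y_{8,-1}(Ω₂) = +0.017850+0.106080i ; Δ = +0.014452-0.008436i
  [+0]  conj(Y_{8,0})(Ω₁) = -0.289724-0.000000i ; Y_{8,0}(Ω₂) = +1.153094+0.000000i ; Δ = -0.334079-0.000000i
  [+1]  conj(Y_{8,1})(Ω₁) = +0.055046-0.145494i ; Y_{8,1}(Ω₂) = -0.017850+0.106080i ; Δ = +0.014452+0.008436i
  [+2]  conj(Y_{8,2})(Ω₁) = -0.211227-0.186532i ; Y_{8,2}(Ω₂) = -0.004662-0.001614i ; Δ = +0.000683+0.001211i
  [+3]  conj(Y_{8,3})(Ω₁) = +0.181386-0.095751i ; Y_{8,3}(Ω₂) = +0.000070-0.000128i ; Δ = +0.000000-0.000030i
  [+4]  conj(Y_{8,4})(Ω₁) = -0.030198-0.242261i ; Y_{8,4}(Ω₂) = +0.000002+0.000002i ; Δ = +0.000000-0.000001i
  [+5]  conj(Y_{8,5})(Ω₁) = +0.299317+0.072514i ; Y_{8,5}(Ω₂) = -0.000000+0.000000i ; Δ = -0.000000+0.000000i
  [+6]  conj(Y_{8,6})(Ω₁) = +0.066485-0.097309i ; Y_{8,6}(Ω₂) = -0.000000-0.000000i ; Δ = -0.000000-0.000000i
  [+7]  conj(Y_{8,7})(Ω₁) = +0.256521+0.367246i ; Y_{8,7}(Ω₂) = +0.000000-0.000000i ; Δ = +0.000000+0.000000i
  [+8]  conj(Y_{8,8})(Ω₁) = -0.335454+0.084949i ; Y_{8,8}(Ω₂) = +0.000000+0.000000i ; Δ = -0.000000-0.000000i
Total Σ_m = -0.303808-0.000000i. Multiply by 0.739198: -0.224574-0.000000i. P_8(cos γ) = -0.224574

-0.224574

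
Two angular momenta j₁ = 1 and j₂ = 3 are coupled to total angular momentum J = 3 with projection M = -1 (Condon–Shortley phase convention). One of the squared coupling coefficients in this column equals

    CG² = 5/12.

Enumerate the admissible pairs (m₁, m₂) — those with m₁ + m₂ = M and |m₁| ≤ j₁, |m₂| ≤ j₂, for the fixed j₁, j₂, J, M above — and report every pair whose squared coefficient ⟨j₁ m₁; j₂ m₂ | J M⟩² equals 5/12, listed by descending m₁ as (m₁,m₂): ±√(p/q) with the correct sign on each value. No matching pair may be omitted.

(1,-2): +√(5/12)

Admissible pairs with m₁+m₂ = M = -1: (-1,0), (0,-1), (1,-2)
  (m₁,m₂)=(1,-2): CG² = 5/12, CG = +√(5/12)   ← matches the target
  (m₁,m₂)=(0,-1): CG² = 1/12, CG = +√(1/12)
  (m₁,m₂)=(-1,0): CG² = 1/2, CG = −√(1/2)
Pairs with CG² = 5/12: (1,-2): +√(5/12)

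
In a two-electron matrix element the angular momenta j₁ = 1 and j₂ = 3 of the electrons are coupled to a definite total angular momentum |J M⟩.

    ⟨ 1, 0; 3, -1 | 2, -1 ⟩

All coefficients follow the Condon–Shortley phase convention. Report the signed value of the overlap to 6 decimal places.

√[5·2!0!4!/7! · 1!1!2!4!1!3!] = √(96/7)
  +(−1)^1/∏(1,1,0,1,0,3)! = -1/6  (running -1/6)
⟨..|..⟩ = √(96/7)·(-1/6) = -0.617213

−√(8/21) ≈ -0.617213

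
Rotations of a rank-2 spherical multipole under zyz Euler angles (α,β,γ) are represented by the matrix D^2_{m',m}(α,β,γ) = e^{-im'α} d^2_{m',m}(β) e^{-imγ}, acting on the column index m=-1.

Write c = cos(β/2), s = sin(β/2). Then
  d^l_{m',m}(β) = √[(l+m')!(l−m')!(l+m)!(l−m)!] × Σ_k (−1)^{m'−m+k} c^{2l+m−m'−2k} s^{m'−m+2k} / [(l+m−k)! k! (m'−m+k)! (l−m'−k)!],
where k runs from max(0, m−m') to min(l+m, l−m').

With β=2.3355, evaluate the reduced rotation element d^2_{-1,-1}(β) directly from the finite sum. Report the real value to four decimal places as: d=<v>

d=-0.3669

d^2_{-1,-1}(β=2.3355) via the finite sum:
With c≡cos(β/2)=0.392222 and s≡sin(β/2)=0.919870, N=[1·6·1·6]^{1/2}=6.000000
k: max(0,(-1)−(-1))=0 … min(2+(-1),2−(-1))=1
  k=0: (−1)^0·6.0000/(6)·0.3922^4·0.9199^0 = +0.023666
  k=1: (−1)^1·6.0000/(2)·0.3922^2·0.9199^2 = -0.390516
d^2_{-1,-1}(2.3355) = +0.023666 -0.390516 = -0.366850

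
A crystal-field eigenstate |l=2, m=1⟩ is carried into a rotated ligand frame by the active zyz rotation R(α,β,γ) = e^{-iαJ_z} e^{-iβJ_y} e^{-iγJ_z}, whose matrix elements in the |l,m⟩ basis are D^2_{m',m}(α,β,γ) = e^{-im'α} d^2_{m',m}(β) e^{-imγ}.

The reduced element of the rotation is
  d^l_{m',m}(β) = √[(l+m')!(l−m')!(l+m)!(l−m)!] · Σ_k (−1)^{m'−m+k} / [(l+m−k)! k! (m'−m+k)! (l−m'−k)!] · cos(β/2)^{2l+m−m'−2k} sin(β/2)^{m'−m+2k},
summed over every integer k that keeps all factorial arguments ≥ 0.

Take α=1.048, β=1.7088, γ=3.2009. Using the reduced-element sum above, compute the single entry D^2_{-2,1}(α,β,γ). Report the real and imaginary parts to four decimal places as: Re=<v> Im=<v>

Re=0.2531 Im=-0.5033

D^2_{-2,1}(1.0480,1.7088,3.2009) = e^{-i·-2·1.0480}·d^2_{-2,1}(1.7088)·e^{-i·1·3.2009}. Compute d first:
c=cos(1.708800/2)=0.656671, s=sin(1.708800/2)=0.754177; N=√[1·24·6·1]=12.000000
The bounds max(0,m−m')=3 and min(l+m,l−m')=3 give 1 term
  k=3: (−1)^0·12.0000/(6)·0.6567^1·0.7542^3 = +0.563375
d^2_{-2,1}(1.7088) = +0.563375
Phases: e^{-i·(-2)·1.0480}=-0.501389+0.865222i, e^{-i·(1)·3.2009}=-0.998242+0.059273i ⇒ D=+0.253082-0.503330i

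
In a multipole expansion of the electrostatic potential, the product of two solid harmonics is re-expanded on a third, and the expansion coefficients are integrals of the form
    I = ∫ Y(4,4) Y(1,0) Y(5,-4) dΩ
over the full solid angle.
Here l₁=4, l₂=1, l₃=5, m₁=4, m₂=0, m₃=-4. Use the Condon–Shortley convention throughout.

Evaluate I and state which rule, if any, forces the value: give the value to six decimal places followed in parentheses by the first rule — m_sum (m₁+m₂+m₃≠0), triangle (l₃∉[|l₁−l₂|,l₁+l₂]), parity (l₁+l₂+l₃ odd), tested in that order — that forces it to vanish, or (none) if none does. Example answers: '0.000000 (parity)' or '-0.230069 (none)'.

m-sum 0 ✓  L=10 even ✓  3≤5≤5 ✓
Π(2lᵢ+1) = 9×3×11 = 297
triangle coeff Δ(4,1,5) = 1/495
Σ_t [0,0]: t=0:+1/576 = 1/576
(3j)²=5/99 [(4 1 5; 0 0 0)], sign=-1
Σ_t [0,0]: t=0:+1/40320 = 1/40320
(3j)²=1/55 [(4 1 5; 4 0 -4)], sign=-1
⇒ 4πI² = 3/11
I = (+1)√(3/11/(4π)) = 0.14731920
No selection rule forces the value: the integral is nonzero (none).

0.147319 (none)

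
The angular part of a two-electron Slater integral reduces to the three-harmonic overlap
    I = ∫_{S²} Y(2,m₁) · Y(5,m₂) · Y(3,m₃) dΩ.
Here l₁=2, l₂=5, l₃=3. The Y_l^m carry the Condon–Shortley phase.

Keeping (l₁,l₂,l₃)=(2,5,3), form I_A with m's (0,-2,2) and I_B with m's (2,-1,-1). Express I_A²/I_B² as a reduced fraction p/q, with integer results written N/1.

21/5

l's match ⇒ only the (l;m) 3-j factors differ between A and B.
A: triangle coeff Δ(2,5,3) = 1/2310; Σ_t [2,2]: t=2:+1/480 = 1/480; (3j)²=3/110 [(2 5 3; 0 -2 2)], sign=-1
B: triangle coeff Δ(2,5,3) = 1/2310; Σ_t [0,0]: t=0:+1/1152 = 1/1152; (3j)²=1/154 [(2 5 3; 2 -1 -1)], sign=+1
I_A²/I_B² = (3/110)/(1/154) = 21/5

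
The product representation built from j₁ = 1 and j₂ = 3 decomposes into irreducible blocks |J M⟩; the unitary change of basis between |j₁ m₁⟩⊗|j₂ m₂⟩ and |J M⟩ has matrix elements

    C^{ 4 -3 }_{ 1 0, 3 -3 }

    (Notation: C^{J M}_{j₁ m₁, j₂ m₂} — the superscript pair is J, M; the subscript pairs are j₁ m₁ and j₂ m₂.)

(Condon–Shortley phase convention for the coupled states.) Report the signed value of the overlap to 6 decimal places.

+0.500000

j₁+j₂−J=0  J+j₁−j₂=2  J−j₁+j₂=6  j₁+j₂+J+1=9
(j₁±m₁, j₂±m₂, J±M) = (1,1,0,6,1,7)
P² = 129600
sum k=0..0:
  [0] +1/720 = 1/720
S = 1/720
C² = P²·S² = 1/4 ; C = +0.500000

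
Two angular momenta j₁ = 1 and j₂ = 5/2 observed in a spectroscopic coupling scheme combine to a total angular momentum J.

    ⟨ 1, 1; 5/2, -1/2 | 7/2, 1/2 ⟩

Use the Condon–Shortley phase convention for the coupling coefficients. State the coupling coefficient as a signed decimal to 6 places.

+0.534522  (= +√(2/7))

√[8·0!2!5!/8! · 2!0!2!3!4!3!] = √(1152/7)
  +(−1)^0/∏(0,0,0,2,2,3)! = 1/24  (running 1/24)
⟨..|..⟩ = √(1152/7)·(1/24) = +0.534522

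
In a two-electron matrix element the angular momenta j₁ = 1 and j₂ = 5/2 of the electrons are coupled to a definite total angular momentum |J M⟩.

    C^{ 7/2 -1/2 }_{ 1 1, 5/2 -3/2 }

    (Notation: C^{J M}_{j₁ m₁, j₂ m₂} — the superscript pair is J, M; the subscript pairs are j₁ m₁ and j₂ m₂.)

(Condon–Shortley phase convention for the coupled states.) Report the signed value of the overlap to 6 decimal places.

√[8·0!2!5!/8! · 2!0!1!4!3!4!] = √(2304/7)
  +(−1)^0/∏(0,0,0,1,2,4)! = 1/48  (running 1/48)
⟨..|..⟩ = √(2304/7)·(1/48) = +0.377964

+√(1/7) = +0.377964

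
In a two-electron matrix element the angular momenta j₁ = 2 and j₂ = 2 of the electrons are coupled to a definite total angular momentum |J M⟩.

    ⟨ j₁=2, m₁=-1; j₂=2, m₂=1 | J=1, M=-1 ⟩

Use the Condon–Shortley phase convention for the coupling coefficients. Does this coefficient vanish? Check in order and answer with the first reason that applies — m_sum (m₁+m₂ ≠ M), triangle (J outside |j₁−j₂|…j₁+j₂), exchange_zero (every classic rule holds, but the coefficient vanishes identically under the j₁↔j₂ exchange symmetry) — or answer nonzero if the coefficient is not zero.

m-sum: m₁+m₂ = -1+1 = 0, M = -1  ✗ ⇒ coefficient is 0

m_sum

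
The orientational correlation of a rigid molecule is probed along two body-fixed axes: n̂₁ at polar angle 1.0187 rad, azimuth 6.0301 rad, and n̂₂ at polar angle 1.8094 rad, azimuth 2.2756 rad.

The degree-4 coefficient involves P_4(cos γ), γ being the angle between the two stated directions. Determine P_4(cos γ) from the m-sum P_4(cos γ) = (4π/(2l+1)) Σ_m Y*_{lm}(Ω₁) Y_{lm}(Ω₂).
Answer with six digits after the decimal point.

-0.230995

Expand P_4 via completeness: Σ_{m} conj(Y_{4,m}) at Ω₁ times Y_{4,m} at Ω₂ —
  m=-4: Y*=+0.123228-0.197228i  Y=-0.374153-0.124978i  product -0.070755+0.058393i
  m=-3: Y*=+0.293902-0.278924i  Y=-0.232268+0.140372i  product -0.029111+0.106040i
  m=-2: Y*=+0.196297-0.108816i  Y=+0.030869-0.189846i  product -0.014599-0.040625i
  m=-1: Y*=-0.219764+0.056838i  Y=-0.183644-0.215916i  product +0.052631+0.037013i
  m=+0: Y*=-0.275455-0.000000i  Y=+0.151636+0.000000i  product -0.041769-0.000000i
  m=+1: Y*=+0.219764+0.056838i  Y=+0.183644-0.215916i  product +0.052631-0.037013i
  m=+2: Y*=+0.196297+0.108816i  Y=+0.030869+0.189846i  product -0.014599+0.040625i
  m=+3: Y*=-0.293902-0.278924i  Y=+0.232268+0.140372i  product -0.029111-0.106040i
  m=+4: Y*=+0.123228+0.197228i  Y=-0.374153+0.124978i  product -0.070755-0.058393i
Total Σ_m = -0.165438-0.000000i. Multiply by 1.396263: -0.230995-0.000000i. P_4(cos γ) = -0.230995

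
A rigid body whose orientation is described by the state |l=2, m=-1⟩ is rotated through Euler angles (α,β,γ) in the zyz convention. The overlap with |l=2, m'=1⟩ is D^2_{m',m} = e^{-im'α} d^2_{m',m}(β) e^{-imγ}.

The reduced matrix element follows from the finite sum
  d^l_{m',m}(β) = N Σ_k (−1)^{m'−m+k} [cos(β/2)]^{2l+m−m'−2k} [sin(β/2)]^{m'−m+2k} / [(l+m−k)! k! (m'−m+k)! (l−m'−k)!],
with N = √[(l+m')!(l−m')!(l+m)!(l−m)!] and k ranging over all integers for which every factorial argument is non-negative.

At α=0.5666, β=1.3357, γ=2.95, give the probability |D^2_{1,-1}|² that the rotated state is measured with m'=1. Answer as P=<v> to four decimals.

P=0.3161

D^2_{1,-1}(0.5666,1.3357,2.9500) = e^{-i·1·0.5666}·d^2_{1,-1}(1.3357)·e^{-i·-1·2.9500}. Compute d first:
c=cos(1.335700/2)=0.785155, s=sin(1.335700/2)=0.619299; N=√[6·1·1·6]=6.000000
k∈{0,1} keeps every argument non-negative
  k=0: (−1)^2·6.0000/(2)·0.7852^2·0.6193^2 = +0.709305
  k=1: (−1)^3·6.0000/(6)·0.7852^0·0.6193^4 = -0.147097
d^2_{1,-1}(1.3357) = +0.709305 -0.147097 = +0.562209
|D^2_{1,-1}|² = |d^2_{1,-1}(β)|² = (+0.562209)² = 0.316079 (the z-rotation phases have unit modulus)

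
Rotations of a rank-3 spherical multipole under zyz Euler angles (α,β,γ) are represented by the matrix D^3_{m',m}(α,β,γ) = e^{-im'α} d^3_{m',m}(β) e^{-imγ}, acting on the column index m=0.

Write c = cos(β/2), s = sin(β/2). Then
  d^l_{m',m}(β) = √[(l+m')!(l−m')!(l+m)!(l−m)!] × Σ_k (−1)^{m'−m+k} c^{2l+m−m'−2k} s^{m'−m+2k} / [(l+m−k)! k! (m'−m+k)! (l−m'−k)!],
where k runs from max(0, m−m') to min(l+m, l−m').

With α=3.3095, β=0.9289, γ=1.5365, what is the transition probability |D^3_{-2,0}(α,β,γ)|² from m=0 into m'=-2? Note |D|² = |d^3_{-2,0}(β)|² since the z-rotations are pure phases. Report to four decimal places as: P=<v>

P=0.2766

First d^3_{-2,0}(β=0.9289), then the phase factors e^{-i(-2)α} and e^{-i(0)γ}:
With c≡cos(β/2)=0.894068 and s≡sin(β/2)=0.447931, N=[1·120·6·6]^{1/2}=65.726707
Admissible k: 2..3 (factorial args all ≥0)
  k=2: (−1)^0·65.7267/(12)·0.8941^4·0.4479^2 = +0.702207
  k=3: (−1)^1·65.7267/(12)·0.8941^2·0.4479^4 = -0.176257
d^3_{-2,0}(0.9289) = +0.702207 -0.176257 = +0.525950
|D^3_{-2,0}|² = |d^3_{-2,0}(β)|² = (+0.525950)² = 0.276624 (the z-rotation phases have unit modulus)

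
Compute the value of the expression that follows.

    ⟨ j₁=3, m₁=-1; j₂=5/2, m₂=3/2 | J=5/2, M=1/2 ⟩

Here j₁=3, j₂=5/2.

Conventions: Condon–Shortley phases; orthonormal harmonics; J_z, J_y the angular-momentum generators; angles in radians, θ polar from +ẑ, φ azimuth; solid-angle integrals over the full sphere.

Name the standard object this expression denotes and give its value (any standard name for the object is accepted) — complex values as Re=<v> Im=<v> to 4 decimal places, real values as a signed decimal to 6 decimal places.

Clebsch–Gordan coefficient, +√(1/35) ≈ +0.169031

This is a Clebsch–Gordan (vector-coupling) coefficient.
j₁+j₂−J=3  J+j₁−j₂=3  J−j₁+j₂=2  j₁+j₂+J+1=9
(j₁±m₁, j₂±m₂, J±M) = (2,4,4,1,3,2)
P² = 576/35
sum k=2..3:
  [2] +1/8 = 1/8
  [3] −1/12 = -1/12
S = 1/24
C² = P²·S² = 1/35 ; C = +0.169031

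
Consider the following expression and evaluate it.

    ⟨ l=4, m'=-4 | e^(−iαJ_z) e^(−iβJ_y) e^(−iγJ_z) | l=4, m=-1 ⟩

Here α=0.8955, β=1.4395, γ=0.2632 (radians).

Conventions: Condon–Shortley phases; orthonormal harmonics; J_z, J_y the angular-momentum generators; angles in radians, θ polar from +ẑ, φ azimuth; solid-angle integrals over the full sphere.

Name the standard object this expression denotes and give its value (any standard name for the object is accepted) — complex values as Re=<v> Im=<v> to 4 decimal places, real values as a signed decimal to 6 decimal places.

Wigner D-matrix element, Re=-0.3930 Im=-0.3334

This is a Wigner D-matrix element — the rotation-matrix element ⟨l m'| R(α,β,γ) |l m⟩ in the angular-momentum basis.
D^4_{-4,-1}(0.8955,1.4395,0.2632) = e^{-i·-4·0.8955}·d^4_{-4,-1}(1.4395)·e^{-i·-1·0.2632}. Compute d first:
With c≡cos(β/2)=0.751971 and s≡sin(β/2)=0.659197, N=[1·40320·6·120]^{1/2}=5387.986637
k: max(0,(-1)−(-4))=3 … min(4+(-1),4−(-4))=3
  k=3: (−1)^0·5387.9866/(720)·0.7520^5·0.6592^3 = +0.515399
d^4_{-4,-1}(1.4395) = +0.515399
Phases: e^{-i·(-4)·0.8955}=-0.904578-0.426308i, e^{-i·(-1)·0.2632}=+0.965562+0.260172i ⇒ D=-0.392998-0.333449i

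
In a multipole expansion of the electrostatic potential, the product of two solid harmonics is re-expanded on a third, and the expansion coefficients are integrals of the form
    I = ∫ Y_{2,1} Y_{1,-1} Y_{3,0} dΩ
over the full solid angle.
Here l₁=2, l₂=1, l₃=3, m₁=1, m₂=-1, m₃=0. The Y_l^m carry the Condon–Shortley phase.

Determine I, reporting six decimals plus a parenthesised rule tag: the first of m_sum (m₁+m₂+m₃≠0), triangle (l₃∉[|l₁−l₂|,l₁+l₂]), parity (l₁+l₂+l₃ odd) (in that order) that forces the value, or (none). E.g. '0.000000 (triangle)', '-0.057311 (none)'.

0.143048 (none)

Rules hold: Σm=0, L=6 even, 1≤3≤3.
N = 5·3·7 = 105
Δ = 0!·4!·2!/7! = 1/105
Racah Σ t=0..0: t=0:+1/4 = 1/4
⇒ 3j(2 1 3; 0 0 0)² = 3/35, sgn -1
Racah Σ t=0..0: t=0:+1/12 = 1/12
⇒ 3j(2 1 3; 1 -1 0)² = 1/35, sgn -1
4πI² = N·(3j₀)²·(3jₘ)² = 9/35
I = +1·√(0.257143/4π) = 0.14304817
No selection rule forces the value: the integral is nonzero (none).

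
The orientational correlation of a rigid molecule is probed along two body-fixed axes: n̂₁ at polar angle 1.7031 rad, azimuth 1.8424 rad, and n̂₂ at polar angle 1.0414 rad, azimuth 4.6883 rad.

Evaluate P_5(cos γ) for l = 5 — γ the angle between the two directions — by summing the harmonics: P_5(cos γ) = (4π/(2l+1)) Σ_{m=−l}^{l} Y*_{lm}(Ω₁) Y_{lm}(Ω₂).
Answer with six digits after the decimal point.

Term-by-term m-sum for l=5 (normalisation 4π/11 = 1.142397):
  term(m=-5) = -0.00911 - 0.09833j   from Y*(Ω₁)=-0.43418 + 0.09380j, Y(Ω₂)=-0.02671 + 0.22071j
  term(m=-4) = -0.02909 - 0.07118j   from Y*(Ω₁)=-0.08705 - 0.16543j, Y(Ω₂)=0.40944 + 0.03957j
  term(m=-3) = 0.05172 + 0.06348j   from Y*(Ω₁)=-0.20677 + 0.19495j, Y(Ω₂)=0.02080 - 0.28738j
  term(m=-2) = -0.02589 - 0.01738j   from Y*(Ω₁)=-0.17824 - 0.10762j, Y(Ω₂)=0.14959 + 0.00721j
  term(m=-1) = 0.07714 + 0.02350j   from Y*(Ω₁)=-0.06496 + 0.23328j, Y(Ω₂)=0.00802 - 0.33290j
  term(m=+0) = -0.01566 + 0.00000j   from Y*(Ω₁)=-0.21292 + 0.00000j, Y(Ω₂)=0.07354 + 0.00000j
  term(m=+1) = 0.07714 - 0.02350j   from Y*(Ω₁)=0.06496 + 0.23328j, Y(Ω₂)=-0.00802 - 0.33290j
  term(m=+2) = -0.02589 + 0.01738j   from Y*(Ω₁)=-0.17824 + 0.10762j, Y(Ω₂)=0.14959 - 0.00721j
  term(m=+3) = 0.05172 - 0.06348j   from Y*(Ω₁)=0.20677 + 0.19495j, Y(Ω₂)=-0.02080 - 0.28738j
  term(m=+4) = -0.02909 + 0.07118j   from Y*(Ω₁)=-0.08705 + 0.16543j, Y(Ω₂)=0.40944 - 0.03957j
  term(m=+5) = -0.00911 + 0.09833j   from Y*(Ω₁)=0.43418 + 0.09380j, Y(Ω₂)=0.02671 + 0.22071j
Σ over m = 0.11389 + 0.00000j; ×(4π/11) → 0.13010 + 0.00000j. Real part: 0.130103

0.130103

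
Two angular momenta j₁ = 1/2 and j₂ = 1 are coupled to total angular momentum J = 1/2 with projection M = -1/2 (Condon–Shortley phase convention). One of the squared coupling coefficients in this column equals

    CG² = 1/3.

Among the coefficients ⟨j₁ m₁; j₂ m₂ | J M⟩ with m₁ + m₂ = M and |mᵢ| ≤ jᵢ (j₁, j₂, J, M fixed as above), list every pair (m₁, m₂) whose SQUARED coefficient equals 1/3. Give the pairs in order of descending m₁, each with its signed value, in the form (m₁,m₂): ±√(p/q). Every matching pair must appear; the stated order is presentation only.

Admissible pairs with m₁+m₂ = M = -1/2: (-1/2,0), (1/2,-1)
  (m₁,m₂)=(1/2,-1): CG² = 2/3, CG = +√(2/3)
  (m₁,m₂)=(-1/2,0): CG² = 1/3, CG = −√(1/3)   ← matches the target
Pairs with CG² = 1/3: (-1/2,0): −√(1/3)

(-1/2,0): −√(1/3)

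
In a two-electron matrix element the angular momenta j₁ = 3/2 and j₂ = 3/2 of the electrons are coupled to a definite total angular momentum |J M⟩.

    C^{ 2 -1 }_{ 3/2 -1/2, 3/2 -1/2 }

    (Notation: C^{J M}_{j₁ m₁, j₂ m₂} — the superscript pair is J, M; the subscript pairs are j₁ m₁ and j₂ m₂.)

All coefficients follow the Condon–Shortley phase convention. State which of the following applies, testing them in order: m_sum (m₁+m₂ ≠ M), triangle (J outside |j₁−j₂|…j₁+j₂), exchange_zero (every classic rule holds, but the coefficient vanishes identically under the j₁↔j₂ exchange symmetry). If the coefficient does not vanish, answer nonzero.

exchange_zero

m-sum: m₁+m₂ = -1/2+(-1/2) = -1, M = -1  ✓
triangle: |j₁−j₂| = 0 ≤ J = 2 ≤ j₁+j₂ = 3  ✓
exchange: j₁=j₂ and m₁=m₂, and (−1)^(j₁+j₂−J) = (−1)^1 = −1 forces ⟨j₁m₁;j₂m₂|JM⟩ = −⟨j₂m₂;j₁m₁|JM⟩ = −⟨j₁m₁;j₂m₂|JM⟩ ⇒ the coefficient vanishes identically
Racah sum check: Σ_k collapses to 0 ⇒ CG = 0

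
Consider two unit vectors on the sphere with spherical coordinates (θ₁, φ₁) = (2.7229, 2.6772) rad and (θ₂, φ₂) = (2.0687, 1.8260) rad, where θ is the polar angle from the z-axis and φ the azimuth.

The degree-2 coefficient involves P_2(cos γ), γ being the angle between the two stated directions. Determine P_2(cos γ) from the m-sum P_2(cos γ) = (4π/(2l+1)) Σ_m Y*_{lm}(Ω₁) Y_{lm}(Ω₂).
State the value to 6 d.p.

0.176887

Term-by-term m-sum for l=2 (normalisation 4π/5 = 2.513274):
  [-2]  conj(Y_{2,-2})(Ω₁) = 0.03823 - 0.05114j ; Y_{2,-2}(Ω₂) = -0.26017 + 0.14567j ; Δ = -0.00250 + 0.01887j
  [-1]  conj(Y_{2,-1})(Ω₁) = 0.25657 - 0.12852j ; Y_{2,-1}(Ω₂) = 0.08183 + 0.31366j ; Δ = 0.06131 + 0.06996j
  [+0]  conj(Y_{2,0})(Ω₁) = 0.47438 + 0.00000j ; Y_{2,0}(Ω₂) = -0.09958 + 0.00000j ; Δ = -0.04724 + 0.00000j
  [+1]  conj(Y_{2,1})(Ω₁) = -0.25657 - 0.12852j ; Y_{2,1}(Ω₂) = -0.08183 + 0.31366j ; Δ = 0.06131 - 0.06996j
  [+2]  conj(Y_{2,2})(Ω₁) = 0.03823 + 0.05114j ; Y_{2,2}(Ω₂) = -0.26017 - 0.14567j ; Δ = -0.00250 - 0.01887j
Accumulated sum 0.07038 + 0.00000j; after 4π/(2l+1) scaling, 0.17689 + 0.00000j ⇒ P_2 = 0.176887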